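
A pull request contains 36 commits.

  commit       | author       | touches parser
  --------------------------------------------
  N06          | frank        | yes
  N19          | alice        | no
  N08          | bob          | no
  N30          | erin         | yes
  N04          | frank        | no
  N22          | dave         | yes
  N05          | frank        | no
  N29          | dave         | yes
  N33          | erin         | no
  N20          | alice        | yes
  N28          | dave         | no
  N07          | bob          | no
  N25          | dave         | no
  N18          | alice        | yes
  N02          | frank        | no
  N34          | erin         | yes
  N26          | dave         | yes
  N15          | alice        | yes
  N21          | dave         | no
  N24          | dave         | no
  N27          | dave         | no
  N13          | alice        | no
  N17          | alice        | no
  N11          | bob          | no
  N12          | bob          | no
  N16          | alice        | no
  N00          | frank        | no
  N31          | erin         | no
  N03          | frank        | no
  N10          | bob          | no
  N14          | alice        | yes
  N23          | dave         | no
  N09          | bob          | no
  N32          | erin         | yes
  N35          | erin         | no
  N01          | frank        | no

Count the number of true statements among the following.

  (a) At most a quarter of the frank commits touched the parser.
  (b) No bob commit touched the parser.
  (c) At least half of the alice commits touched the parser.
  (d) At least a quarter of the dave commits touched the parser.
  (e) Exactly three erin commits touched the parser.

5

(a) frank: |A| = 7, |A ∩ B| = 1; needs |A ∩ B| / |A| ≤ 1/4 — true.
(b) bob: |A| = 6, |A ∩ B| = 0; needs A ∩ B = ∅ (|A ∩ B| = 0) — true.
(c) alice: |A| = 8, |A ∩ B| = 4; needs |A ∩ B| ≥ |A ∖ B| — true.
(d) dave: |A| = 9, |A ∩ B| = 3; needs |A ∩ B| / |A| ≥ 1/4 — true.
(e) erin: |A| = 6, |A ∩ B| = 3; needs |A ∩ B| = 3 — true.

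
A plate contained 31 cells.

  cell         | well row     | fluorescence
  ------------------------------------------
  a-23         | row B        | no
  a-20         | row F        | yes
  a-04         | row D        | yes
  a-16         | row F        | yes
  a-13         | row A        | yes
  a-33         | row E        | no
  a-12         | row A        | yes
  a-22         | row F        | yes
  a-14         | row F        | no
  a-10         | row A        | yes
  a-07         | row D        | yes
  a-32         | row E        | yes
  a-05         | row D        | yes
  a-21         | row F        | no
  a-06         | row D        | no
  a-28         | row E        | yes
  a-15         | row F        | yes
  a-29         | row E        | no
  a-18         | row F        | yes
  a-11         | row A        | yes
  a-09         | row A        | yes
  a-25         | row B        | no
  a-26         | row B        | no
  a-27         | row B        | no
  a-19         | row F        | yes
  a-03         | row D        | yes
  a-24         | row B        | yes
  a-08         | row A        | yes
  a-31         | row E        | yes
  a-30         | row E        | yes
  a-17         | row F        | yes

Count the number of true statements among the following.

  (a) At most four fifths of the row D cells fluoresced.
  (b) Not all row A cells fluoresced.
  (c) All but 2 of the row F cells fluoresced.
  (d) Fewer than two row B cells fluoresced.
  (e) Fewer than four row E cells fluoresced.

(a) row D: |A| = 5, |A ∩ B| = 4; needs |A ∩ B| / |A| ≤ 4/5 — true.
(b) row A: |A| = 6, |A ∩ B| = 6; needs A ⊄ B (|A ∖ B| ≥ 1) — false.
(c) row F: |A| = 9, |A ∩ B| = 7; needs |A ∖ B| = 2 — true.
(d) row B: |A| = 5, |A ∩ B| = 1; needs |A ∩ B| < 2 — true.
(e) row E: |A| = 6, |A ∩ B| = 4; needs |A ∩ B| < 4 — false.

3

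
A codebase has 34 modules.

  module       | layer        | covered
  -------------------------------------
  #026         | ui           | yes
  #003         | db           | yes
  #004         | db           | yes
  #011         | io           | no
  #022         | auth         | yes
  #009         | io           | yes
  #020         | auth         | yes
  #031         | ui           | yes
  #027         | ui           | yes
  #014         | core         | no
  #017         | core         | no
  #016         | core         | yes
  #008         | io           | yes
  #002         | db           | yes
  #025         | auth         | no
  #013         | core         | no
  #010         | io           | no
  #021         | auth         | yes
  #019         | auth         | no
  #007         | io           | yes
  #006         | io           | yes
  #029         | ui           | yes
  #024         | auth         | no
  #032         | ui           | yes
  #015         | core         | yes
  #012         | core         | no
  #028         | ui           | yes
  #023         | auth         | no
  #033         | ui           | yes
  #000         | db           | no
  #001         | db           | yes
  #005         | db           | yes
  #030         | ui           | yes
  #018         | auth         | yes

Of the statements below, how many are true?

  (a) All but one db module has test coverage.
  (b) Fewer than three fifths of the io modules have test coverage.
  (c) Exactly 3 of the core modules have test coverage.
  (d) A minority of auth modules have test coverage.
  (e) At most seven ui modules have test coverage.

(a) db: |A| = 6, |A ∩ B| = 5; needs |A ∖ B| = 1 — true.
(b) io: |A| = 6, |A ∩ B| = 4; needs |A ∩ B| / |A| < 3/5 — false.
(c) core: |A| = 6, |A ∩ B| = 2; needs |A ∩ B| = 3 — false.
(d) auth: |A| = 8, |A ∩ B| = 4; needs |A ∩ B| < |A ∖ B| — false.
(e) ui: |A| = 8, |A ∩ B| = 8; needs |A ∩ B| ≤ 7 — false.

1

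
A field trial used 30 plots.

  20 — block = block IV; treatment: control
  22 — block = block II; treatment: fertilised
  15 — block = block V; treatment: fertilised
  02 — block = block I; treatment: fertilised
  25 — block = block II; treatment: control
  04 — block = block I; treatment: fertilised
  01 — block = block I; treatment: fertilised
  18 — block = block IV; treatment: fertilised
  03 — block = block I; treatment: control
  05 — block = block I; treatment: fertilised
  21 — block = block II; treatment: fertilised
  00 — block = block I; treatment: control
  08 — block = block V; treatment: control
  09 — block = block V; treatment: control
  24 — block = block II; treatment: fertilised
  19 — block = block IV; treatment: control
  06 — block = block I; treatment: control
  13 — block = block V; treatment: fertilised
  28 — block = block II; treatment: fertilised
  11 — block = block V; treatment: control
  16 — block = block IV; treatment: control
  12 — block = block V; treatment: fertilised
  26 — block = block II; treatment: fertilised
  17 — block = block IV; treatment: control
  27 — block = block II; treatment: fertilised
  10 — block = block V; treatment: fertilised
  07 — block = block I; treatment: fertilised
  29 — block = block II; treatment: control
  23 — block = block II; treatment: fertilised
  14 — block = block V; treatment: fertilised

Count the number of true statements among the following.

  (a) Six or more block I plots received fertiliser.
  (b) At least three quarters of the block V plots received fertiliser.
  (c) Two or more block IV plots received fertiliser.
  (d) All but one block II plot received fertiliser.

(a) block I: |A| = 8, |A ∩ B| = 5; needs |A ∩ B| ≥ 6 — false.
(b) block V: |A| = 8, |A ∩ B| = 5; needs |A ∩ B| / |A| ≥ 3/4 — false.
(c) block IV: |A| = 5, |A ∩ B| = 1; needs |A ∩ B| ≥ 2 — false.
(d) block II: |A| = 9, |A ∩ B| = 7; needs |A ∖ B| = 1 — false.

0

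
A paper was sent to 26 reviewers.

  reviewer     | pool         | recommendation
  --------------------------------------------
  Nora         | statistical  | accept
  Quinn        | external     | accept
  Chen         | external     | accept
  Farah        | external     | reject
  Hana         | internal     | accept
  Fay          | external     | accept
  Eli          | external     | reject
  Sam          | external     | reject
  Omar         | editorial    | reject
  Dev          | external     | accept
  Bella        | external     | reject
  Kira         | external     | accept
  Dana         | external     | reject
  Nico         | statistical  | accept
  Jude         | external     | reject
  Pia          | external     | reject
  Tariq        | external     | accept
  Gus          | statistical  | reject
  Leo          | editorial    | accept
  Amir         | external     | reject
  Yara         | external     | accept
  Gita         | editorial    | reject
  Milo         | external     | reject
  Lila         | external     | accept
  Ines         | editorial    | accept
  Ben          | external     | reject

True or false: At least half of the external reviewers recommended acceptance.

Truth condition: |A ∩ B| ≥ |A ∖ B|.
|A| = 18, |A ∩ B| = 8, |A ∖ B| = 10.
8 < 10, so the statement is false.

False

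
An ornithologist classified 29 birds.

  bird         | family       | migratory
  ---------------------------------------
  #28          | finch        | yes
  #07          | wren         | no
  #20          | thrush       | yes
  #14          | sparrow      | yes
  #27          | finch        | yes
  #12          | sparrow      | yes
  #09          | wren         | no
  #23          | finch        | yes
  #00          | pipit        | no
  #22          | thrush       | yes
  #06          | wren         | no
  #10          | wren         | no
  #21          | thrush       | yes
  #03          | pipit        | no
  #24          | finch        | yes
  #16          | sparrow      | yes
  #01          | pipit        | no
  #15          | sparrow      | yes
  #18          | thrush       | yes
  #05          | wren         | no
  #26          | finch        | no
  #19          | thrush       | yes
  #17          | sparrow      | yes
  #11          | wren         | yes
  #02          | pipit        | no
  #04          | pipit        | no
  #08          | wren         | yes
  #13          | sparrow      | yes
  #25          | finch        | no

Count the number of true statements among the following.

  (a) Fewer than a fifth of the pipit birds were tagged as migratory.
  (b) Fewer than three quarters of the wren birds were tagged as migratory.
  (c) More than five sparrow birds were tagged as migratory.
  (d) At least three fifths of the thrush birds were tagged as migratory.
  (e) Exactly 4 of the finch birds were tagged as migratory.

(a) pipit: |A| = 5, |A ∩ B| = 0; needs |A ∩ B| / |A| < 1/5 — true.
(b) wren: |A| = 7, |A ∩ B| = 2; needs |A ∩ B| / |A| < 3/4 — true.
(c) sparrow: |A| = 6, |A ∩ B| = 6; needs |A ∩ B| > 5 — true.
(d) thrush: |A| = 5, |A ∩ B| = 5; needs |A ∩ B| / |A| ≥ 3/5 — true.
(e) finch: |A| = 6, |A ∩ B| = 4; needs |A ∩ B| = 4 — true.

5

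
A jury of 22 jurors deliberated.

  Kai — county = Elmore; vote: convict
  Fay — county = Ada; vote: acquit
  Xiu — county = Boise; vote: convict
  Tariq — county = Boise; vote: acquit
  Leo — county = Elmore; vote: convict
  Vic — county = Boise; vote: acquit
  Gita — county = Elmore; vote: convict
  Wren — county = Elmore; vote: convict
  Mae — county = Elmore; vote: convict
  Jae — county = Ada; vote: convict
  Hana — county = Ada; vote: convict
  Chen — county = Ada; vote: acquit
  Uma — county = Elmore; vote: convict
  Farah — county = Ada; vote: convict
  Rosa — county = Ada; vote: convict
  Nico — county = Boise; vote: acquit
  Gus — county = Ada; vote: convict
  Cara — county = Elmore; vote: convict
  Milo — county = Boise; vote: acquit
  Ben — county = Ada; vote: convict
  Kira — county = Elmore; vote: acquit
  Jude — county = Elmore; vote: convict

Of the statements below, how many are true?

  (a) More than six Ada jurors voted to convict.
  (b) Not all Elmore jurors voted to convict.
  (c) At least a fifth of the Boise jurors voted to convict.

(a) Ada: |A| = 8, |A ∩ B| = 6; needs |A ∩ B| > 6 — false.
(b) Elmore: |A| = 9, |A ∩ B| = 8; needs A ⊄ B (|A ∖ B| ≥ 1) — true.
(c) Boise: |A| = 5, |A ∩ B| = 1; needs |A ∩ B| / |A| ≥ 1/5 — true.

2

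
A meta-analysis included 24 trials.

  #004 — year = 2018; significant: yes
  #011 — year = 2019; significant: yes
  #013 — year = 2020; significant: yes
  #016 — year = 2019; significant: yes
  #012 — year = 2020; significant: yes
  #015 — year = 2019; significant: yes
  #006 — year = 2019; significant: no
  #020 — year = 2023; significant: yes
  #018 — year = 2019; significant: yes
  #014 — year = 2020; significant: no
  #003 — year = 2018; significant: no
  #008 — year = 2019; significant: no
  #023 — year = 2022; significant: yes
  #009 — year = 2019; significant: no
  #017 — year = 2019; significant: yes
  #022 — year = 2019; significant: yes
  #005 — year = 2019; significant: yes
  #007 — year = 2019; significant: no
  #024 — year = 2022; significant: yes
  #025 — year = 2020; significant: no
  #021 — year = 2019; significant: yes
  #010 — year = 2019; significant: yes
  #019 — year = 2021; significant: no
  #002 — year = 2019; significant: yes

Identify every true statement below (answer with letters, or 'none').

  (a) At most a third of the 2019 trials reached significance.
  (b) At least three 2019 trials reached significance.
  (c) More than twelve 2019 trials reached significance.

|A| = 14, |A ∩ B| = 10, |A ∖ B| = 4.
(a) |A ∩ B| / |A| ≤ 1/3: fails.
(b) |A ∩ B| ≥ 3: holds.
(c) |A ∩ B| > 12: fails.

(b)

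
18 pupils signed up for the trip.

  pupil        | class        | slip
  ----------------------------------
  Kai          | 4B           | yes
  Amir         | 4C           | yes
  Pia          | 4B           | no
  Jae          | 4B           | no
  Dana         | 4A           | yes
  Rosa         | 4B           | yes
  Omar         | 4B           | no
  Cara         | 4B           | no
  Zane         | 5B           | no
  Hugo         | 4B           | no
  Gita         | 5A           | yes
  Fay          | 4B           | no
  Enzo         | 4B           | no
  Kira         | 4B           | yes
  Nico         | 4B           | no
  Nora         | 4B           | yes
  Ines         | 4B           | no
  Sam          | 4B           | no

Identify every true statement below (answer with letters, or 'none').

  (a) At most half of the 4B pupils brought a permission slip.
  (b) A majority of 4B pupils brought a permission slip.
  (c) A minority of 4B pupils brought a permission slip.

|A| = 14, |A ∩ B| = 4, |A ∖ B| = 10.
(a) |A ∩ B| ≤ |A ∖ B|: holds.
(b) |A ∩ B| > |A ∖ B|: fails.
(c) |A ∩ B| < |A ∖ B|: holds.

(a), (c)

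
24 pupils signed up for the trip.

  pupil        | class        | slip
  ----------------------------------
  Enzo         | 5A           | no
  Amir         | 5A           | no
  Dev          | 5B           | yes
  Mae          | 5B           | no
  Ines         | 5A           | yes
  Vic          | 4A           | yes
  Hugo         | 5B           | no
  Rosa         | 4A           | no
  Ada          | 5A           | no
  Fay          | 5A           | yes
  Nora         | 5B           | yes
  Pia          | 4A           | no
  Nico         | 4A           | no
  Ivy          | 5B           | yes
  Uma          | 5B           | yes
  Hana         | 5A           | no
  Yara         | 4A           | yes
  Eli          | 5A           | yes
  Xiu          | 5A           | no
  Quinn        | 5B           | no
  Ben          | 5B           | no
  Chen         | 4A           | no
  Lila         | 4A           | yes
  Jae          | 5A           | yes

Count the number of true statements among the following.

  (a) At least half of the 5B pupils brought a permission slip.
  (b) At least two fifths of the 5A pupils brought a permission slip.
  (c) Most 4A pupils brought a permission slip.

2

(a) 5B: |A| = 8, |A ∩ B| = 4; needs |A ∩ B| ≥ |A ∖ B| — true.
(b) 5A: |A| = 9, |A ∩ B| = 4; needs |A ∩ B| / |A| ≥ 2/5 — true.
(c) 4A: |A| = 7, |A ∩ B| = 3; needs |A ∩ B| > |A ∖ B| — false.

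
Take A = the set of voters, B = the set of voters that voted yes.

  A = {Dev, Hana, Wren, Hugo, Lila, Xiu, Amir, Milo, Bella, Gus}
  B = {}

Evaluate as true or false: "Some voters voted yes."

Truth condition: A ∩ B ≠ ∅ (|A ∩ B| ≥ 1).
A (the restrictor) = {Dev, Hana, Wren, Hugo, Lila, Xiu, Amir, Milo, Bella, Gus}, |A| = 10.
A ∩ B = {}, so |A ∩ B| = 0.
So the statement is false.

False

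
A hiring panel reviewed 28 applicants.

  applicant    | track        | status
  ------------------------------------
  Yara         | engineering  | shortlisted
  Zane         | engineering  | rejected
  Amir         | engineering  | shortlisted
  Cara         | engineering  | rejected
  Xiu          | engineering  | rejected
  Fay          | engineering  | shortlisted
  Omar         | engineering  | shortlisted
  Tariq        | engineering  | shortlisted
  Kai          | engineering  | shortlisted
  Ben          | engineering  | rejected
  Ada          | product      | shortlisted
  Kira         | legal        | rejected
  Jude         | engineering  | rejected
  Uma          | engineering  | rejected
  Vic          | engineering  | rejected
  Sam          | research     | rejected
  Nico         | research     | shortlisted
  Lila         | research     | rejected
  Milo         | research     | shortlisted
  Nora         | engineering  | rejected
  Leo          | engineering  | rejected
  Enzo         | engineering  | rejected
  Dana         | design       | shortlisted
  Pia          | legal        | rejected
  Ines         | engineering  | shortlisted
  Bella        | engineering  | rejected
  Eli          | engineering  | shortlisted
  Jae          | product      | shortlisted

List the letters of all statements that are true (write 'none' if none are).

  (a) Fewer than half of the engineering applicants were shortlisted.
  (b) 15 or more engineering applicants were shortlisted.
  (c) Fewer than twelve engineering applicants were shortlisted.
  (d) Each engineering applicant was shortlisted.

|A| = 19, |A ∩ B| = 8, |A ∖ B| = 11.
(a) |A ∩ B| < |A ∖ B|: holds.
(b) |A ∩ B| ≥ 15: fails.
(c) |A ∩ B| < 12: holds.
(d) A ⊆ B, i.e. every element of A is in B (|A ∖ B| = 0): fails.

(a), (c)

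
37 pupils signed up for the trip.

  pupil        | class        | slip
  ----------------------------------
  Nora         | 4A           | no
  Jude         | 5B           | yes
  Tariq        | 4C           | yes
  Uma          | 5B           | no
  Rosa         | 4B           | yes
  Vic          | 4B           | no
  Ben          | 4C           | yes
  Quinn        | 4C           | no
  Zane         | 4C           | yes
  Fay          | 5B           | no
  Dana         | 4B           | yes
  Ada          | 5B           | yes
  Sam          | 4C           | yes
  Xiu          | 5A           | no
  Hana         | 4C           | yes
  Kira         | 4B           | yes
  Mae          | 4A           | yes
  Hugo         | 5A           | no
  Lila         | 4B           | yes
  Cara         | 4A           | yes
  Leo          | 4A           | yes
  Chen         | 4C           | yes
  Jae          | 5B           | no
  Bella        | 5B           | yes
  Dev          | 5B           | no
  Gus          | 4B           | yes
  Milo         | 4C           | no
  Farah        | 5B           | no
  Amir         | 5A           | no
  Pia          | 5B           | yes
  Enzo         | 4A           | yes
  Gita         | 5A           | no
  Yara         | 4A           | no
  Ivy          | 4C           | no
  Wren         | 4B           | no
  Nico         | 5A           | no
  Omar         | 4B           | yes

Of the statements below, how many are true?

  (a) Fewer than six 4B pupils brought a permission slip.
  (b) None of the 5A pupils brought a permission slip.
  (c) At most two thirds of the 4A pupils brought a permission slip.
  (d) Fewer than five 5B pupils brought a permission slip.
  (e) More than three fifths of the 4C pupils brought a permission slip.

4

(a) 4B: |A| = 8, |A ∩ B| = 6; needs |A ∩ B| < 6 — false.
(b) 5A: |A| = 5, |A ∩ B| = 0; needs A ∩ B = ∅ (|A ∩ B| = 0) — true.
(c) 4A: |A| = 6, |A ∩ B| = 4; needs |A ∩ B| / |A| ≤ 2/3 — true.
(d) 5B: |A| = 9, |A ∩ B| = 4; needs |A ∩ B| < 5 — true.
(e) 4C: |A| = 9, |A ∩ B| = 6; needs |A ∩ B| / |A| > 3/5 — true.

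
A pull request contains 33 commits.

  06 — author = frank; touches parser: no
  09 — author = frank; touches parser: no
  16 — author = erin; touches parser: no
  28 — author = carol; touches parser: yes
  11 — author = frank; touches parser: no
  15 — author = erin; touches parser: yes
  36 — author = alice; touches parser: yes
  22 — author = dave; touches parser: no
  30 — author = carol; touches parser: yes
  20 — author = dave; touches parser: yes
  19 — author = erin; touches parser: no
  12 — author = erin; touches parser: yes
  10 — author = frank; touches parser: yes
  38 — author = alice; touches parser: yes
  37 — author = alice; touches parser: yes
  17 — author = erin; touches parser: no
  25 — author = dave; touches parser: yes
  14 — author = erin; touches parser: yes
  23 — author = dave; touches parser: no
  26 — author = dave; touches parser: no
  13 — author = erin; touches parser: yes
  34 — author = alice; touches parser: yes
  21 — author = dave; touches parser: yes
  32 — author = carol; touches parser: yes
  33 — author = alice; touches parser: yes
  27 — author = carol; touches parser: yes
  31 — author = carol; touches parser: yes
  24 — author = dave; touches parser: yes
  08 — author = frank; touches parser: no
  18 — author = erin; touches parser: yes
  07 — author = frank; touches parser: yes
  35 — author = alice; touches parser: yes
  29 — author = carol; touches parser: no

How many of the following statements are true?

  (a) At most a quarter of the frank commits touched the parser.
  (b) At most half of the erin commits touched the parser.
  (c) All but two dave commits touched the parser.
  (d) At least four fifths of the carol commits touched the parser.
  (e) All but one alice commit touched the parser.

(a) frank: |A| = 6, |A ∩ B| = 2; needs |A ∩ B| / |A| ≤ 1/4 — false.
(b) erin: |A| = 8, |A ∩ B| = 5; needs |A ∩ B| ≤ |A ∖ B| — false.
(c) dave: |A| = 7, |A ∩ B| = 4; needs |A ∖ B| = 2 — false.
(d) carol: |A| = 6, |A ∩ B| = 5; needs |A ∩ B| / |A| ≥ 4/5 — true.
(e) alice: |A| = 6, |A ∩ B| = 6; needs |A ∖ B| = 1 — false.

1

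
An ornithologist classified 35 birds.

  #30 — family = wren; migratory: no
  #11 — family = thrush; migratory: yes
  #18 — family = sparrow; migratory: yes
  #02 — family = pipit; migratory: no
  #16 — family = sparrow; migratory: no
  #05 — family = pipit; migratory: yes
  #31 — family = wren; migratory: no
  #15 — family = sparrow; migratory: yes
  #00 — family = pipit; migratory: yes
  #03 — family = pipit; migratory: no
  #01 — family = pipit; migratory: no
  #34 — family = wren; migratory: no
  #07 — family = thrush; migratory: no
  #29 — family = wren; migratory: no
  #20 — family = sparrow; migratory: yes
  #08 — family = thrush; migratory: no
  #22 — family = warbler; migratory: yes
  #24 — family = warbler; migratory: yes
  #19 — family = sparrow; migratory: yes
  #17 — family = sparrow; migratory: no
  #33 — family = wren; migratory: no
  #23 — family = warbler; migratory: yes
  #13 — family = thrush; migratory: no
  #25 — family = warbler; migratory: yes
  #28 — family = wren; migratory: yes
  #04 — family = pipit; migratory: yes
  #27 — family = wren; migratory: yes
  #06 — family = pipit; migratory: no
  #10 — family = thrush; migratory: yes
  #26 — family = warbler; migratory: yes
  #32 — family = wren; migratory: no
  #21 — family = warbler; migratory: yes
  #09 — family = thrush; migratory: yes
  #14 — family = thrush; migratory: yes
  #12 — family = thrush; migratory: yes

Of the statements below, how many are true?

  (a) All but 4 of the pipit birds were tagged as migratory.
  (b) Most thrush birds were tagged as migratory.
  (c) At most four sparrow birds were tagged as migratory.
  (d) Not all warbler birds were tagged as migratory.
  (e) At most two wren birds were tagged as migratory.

(a) pipit: |A| = 7, |A ∩ B| = 3; needs |A ∖ B| = 4 — true.
(b) thrush: |A| = 8, |A ∩ B| = 5; needs |A ∩ B| > |A ∖ B| — true.
(c) sparrow: |A| = 6, |A ∩ B| = 4; needs |A ∩ B| ≤ 4 — true.
(d) warbler: |A| = 6, |A ∩ B| = 6; needs A ⊄ B (|A ∖ B| ≥ 1) — false.
(e) wren: |A| = 8, |A ∩ B| = 2; needs |A ∩ B| ≤ 2 — true.

4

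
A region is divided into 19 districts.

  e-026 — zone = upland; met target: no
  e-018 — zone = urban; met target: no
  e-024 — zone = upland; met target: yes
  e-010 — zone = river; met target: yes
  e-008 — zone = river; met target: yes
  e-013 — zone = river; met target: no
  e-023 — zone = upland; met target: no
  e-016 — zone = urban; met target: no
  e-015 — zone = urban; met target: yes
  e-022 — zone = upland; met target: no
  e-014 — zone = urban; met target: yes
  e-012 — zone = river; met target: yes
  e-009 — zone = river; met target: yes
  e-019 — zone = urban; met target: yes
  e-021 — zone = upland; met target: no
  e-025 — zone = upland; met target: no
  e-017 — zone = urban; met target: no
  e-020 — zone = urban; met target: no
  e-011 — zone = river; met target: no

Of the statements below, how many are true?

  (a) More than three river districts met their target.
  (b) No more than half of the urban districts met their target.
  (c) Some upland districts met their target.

(a) river: |A| = 6, |A ∩ B| = 4; needs |A ∩ B| > 3 — true.
(b) urban: |A| = 7, |A ∩ B| = 3; needs |A ∩ B| ≤ |A ∖ B| — true.
(c) upland: |A| = 6, |A ∩ B| = 1; needs A ∩ B ≠ ∅ (|A ∩ B| ≥ 1) — true.

3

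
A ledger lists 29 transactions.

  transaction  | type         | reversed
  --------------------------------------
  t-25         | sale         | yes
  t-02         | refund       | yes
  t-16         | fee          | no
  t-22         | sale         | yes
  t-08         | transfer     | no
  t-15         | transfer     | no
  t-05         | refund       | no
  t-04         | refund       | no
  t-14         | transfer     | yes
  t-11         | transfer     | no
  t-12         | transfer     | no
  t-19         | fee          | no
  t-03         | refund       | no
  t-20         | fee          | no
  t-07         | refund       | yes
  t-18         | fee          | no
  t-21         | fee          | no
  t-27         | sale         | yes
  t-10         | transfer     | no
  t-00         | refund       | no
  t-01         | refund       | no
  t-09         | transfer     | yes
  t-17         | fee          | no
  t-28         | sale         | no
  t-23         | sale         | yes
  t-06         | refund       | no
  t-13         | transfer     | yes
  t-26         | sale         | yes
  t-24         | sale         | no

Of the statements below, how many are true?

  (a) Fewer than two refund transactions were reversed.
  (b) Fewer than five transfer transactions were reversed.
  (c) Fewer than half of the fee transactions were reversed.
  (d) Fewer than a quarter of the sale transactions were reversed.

(a) refund: |A| = 8, |A ∩ B| = 2; needs |A ∩ B| < 2 — false.
(b) transfer: |A| = 8, |A ∩ B| = 3; needs |A ∩ B| < 5 — true.
(c) fee: |A| = 6, |A ∩ B| = 0; needs |A ∩ B| < |A ∖ B| — true.
(d) sale: |A| = 7, |A ∩ B| = 5; needs |A ∩ B| / |A| < 1/4 — false.

2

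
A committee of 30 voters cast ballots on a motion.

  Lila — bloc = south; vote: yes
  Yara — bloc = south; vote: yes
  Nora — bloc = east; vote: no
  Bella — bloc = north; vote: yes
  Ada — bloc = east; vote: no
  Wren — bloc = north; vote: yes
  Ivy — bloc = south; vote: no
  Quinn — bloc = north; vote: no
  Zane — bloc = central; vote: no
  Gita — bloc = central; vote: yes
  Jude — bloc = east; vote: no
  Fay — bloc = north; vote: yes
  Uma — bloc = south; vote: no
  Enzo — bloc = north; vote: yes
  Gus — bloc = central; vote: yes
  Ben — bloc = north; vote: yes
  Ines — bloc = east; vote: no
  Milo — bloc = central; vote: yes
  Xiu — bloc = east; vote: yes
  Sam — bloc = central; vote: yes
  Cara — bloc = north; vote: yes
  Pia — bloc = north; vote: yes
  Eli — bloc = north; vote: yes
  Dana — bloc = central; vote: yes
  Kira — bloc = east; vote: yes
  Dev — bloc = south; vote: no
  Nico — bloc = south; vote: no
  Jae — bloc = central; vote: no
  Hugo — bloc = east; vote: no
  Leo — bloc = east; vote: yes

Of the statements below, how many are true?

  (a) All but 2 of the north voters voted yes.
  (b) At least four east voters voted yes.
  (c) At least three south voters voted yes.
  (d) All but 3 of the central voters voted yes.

(a) north: |A| = 9, |A ∩ B| = 8; needs |A ∖ B| = 2 — false.
(b) east: |A| = 8, |A ∩ B| = 3; needs |A ∩ B| ≥ 4 — false.
(c) south: |A| = 6, |A ∩ B| = 2; needs |A ∩ B| ≥ 3 — false.
(d) central: |A| = 7, |A ∩ B| = 5; needs |A ∖ B| = 3 — false.

0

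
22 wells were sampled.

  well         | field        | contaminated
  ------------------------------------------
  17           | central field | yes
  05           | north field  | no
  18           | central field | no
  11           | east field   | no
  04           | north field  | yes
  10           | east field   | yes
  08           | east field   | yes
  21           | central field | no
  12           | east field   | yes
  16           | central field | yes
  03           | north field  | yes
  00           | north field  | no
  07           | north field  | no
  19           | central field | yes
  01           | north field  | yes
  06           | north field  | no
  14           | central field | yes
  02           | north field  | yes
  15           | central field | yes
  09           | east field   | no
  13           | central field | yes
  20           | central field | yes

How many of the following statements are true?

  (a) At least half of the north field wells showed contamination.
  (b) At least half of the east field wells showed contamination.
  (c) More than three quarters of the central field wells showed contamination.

3

(a) north field: |A| = 8, |A ∩ B| = 4; needs |A ∩ B| ≥ |A ∖ B| — true.
(b) east field: |A| = 5, |A ∩ B| = 3; needs |A ∩ B| ≥ |A ∖ B| — true.
(c) central field: |A| = 9, |A ∩ B| = 7; needs |A ∩ B| / |A| > 3/4 — true.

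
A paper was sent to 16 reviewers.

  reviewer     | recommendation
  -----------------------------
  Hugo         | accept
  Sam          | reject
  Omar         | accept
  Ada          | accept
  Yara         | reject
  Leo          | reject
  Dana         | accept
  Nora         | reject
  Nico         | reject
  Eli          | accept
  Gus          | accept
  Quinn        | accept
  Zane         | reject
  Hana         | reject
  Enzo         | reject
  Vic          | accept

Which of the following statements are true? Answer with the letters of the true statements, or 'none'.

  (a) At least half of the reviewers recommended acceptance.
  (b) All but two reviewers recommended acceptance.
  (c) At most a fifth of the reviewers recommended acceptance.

|A| = 16, |A ∩ B| = 8, |A ∖ B| = 8.
(a) |A ∩ B| ≥ |A ∖ B|: holds.
(b) |A ∖ B| = 2: fails.
(c) |A ∩ B| / |A| ≤ 1/5: fails.

(a)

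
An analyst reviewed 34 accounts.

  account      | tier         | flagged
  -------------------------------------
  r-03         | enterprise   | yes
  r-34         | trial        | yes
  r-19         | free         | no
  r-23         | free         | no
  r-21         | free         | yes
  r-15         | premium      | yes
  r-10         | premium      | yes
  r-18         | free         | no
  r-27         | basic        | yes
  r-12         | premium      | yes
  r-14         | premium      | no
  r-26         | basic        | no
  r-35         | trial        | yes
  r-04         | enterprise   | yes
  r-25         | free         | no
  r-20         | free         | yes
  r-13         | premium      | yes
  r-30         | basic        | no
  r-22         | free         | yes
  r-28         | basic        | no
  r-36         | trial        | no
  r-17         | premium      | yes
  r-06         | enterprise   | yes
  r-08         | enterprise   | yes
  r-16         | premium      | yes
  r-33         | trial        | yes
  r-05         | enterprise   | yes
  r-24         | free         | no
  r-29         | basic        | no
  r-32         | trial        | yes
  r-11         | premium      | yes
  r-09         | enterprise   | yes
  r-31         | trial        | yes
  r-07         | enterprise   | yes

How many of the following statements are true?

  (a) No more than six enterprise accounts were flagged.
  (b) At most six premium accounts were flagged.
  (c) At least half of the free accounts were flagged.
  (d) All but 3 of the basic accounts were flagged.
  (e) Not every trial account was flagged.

1

(a) enterprise: |A| = 7, |A ∩ B| = 7; needs |A ∩ B| ≤ 6 — false.
(b) premium: |A| = 8, |A ∩ B| = 7; needs |A ∩ B| ≤ 6 — false.
(c) free: |A| = 8, |A ∩ B| = 3; needs |A ∩ B| ≥ |A ∖ B| — false.
(d) basic: |A| = 5, |A ∩ B| = 1; needs |A ∖ B| = 3 — false.
(e) trial: |A| = 6, |A ∩ B| = 5; needs A ⊄ B (|A ∖ B| ≥ 1) — true.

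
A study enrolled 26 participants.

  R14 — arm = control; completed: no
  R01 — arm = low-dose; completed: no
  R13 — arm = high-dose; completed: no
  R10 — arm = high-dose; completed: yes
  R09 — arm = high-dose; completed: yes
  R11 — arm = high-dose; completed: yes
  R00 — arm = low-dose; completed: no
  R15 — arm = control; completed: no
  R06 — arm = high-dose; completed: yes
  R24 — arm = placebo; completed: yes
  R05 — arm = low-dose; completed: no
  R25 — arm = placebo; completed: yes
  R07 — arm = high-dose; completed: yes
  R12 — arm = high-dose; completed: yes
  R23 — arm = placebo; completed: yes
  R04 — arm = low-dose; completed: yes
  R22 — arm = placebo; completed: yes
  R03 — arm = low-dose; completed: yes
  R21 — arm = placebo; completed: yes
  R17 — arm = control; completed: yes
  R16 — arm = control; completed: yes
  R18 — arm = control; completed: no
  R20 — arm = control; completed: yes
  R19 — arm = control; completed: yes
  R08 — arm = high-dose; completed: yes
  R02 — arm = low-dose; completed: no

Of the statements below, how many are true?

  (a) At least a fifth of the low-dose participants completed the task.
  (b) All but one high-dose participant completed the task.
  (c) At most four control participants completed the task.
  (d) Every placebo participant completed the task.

(a) low-dose: |A| = 6, |A ∩ B| = 2; needs |A ∩ B| / |A| ≥ 1/5 — true.
(b) high-dose: |A| = 8, |A ∩ B| = 7; needs |A ∖ B| = 1 — true.
(c) control: |A| = 7, |A ∩ B| = 4; needs |A ∩ B| ≤ 4 — true.
(d) placebo: |A| = 5, |A ∩ B| = 5; needs A ⊆ B, i.e. every element of A is in B (|A ∖ B| = 0) — true.

4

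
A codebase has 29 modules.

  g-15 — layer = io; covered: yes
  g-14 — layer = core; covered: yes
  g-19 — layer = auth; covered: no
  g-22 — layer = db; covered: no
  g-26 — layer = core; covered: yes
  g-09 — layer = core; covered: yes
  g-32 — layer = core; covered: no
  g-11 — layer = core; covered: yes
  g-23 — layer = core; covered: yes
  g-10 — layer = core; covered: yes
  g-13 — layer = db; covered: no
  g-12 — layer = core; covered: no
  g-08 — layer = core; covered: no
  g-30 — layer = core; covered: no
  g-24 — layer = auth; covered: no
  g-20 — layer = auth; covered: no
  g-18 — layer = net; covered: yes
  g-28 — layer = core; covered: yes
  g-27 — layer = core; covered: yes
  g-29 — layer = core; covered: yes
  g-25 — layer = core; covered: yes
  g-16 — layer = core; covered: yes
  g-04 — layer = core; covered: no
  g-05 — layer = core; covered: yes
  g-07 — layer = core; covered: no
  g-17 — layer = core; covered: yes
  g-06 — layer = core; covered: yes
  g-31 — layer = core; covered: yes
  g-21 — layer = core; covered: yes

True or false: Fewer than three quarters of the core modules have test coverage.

Truth condition: |A ∩ B| / |A| < 3/4.
|A| = 22, |A ∩ B| = 16, |A ∖ B| = 6.
|A ∩ B|/|A| = 16/22, so the statement is true.

True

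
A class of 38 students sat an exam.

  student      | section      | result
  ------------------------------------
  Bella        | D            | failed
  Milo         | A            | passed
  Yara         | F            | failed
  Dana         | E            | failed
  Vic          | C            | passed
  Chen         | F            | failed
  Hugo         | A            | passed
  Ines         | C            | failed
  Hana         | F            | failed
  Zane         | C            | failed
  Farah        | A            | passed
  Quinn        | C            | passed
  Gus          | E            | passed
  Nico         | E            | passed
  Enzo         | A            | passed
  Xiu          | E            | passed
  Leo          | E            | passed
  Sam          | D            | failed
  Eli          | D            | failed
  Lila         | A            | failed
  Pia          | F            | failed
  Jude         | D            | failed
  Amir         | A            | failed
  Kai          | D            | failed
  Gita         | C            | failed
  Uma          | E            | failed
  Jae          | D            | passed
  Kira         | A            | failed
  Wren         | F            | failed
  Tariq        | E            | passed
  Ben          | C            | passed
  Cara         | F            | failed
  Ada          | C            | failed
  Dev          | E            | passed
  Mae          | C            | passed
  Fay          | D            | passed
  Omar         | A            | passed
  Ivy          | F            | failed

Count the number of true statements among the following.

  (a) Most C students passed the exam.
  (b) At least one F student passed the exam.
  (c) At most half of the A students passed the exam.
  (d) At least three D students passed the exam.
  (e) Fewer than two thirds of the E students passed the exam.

0

(a) C: |A| = 8, |A ∩ B| = 4; needs |A ∩ B| > |A ∖ B| — false.
(b) F: |A| = 7, |A ∩ B| = 0; needs A ∩ B ≠ ∅ (|A ∩ B| ≥ 1) — false.
(c) A: |A| = 8, |A ∩ B| = 5; needs |A ∩ B| ≤ |A ∖ B| — false.
(d) D: |A| = 7, |A ∩ B| = 2; needs |A ∩ B| ≥ 3 — false.
(e) E: |A| = 8, |A ∩ B| = 6; needs |A ∩ B| / |A| < 2/3 — false.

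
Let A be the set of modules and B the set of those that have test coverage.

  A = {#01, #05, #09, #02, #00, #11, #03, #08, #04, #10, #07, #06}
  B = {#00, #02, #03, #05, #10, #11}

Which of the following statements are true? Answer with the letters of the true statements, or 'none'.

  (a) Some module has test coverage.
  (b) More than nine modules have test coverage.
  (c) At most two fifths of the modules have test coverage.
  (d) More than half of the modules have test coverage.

(a)

|A| = 12, |A ∩ B| = 6, |A ∖ B| = 6.
(a) A ∩ B ≠ ∅ (|A ∩ B| ≥ 1): holds.
(b) |A ∩ B| > 9: fails.
(c) |A ∩ B| / |A| ≤ 2/5: fails.
(d) |A ∩ B| > |A ∖ B|: fails.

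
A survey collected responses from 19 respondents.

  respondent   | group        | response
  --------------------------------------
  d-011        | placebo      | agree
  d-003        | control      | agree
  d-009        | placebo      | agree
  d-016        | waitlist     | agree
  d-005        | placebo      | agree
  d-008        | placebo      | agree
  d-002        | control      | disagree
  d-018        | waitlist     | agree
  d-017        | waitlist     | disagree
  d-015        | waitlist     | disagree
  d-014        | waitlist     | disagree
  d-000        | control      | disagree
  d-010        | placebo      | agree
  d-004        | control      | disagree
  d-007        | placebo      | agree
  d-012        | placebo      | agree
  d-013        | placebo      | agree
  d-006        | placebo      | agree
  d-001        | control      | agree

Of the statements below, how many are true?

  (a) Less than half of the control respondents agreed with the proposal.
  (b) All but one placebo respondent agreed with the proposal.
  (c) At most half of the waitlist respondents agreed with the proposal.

(a) control: |A| = 5, |A ∩ B| = 2; needs |A ∩ B| < |A ∖ B| — true.
(b) placebo: |A| = 9, |A ∩ B| = 9; needs |A ∖ B| = 1 — false.
(c) waitlist: |A| = 5, |A ∩ B| = 2; needs |A ∩ B| ≤ |A ∖ B| — true.

2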